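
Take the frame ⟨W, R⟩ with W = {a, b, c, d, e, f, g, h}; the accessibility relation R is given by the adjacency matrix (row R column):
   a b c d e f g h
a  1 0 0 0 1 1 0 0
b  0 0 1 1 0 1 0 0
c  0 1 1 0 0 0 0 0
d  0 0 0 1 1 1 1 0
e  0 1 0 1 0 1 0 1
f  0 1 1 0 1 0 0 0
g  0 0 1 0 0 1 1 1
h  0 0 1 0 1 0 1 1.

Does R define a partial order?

Reflexive: no — b is not related to itself.
Transitive: no — a R e and e R b, but not a R b.
Antisymmetric: no — b R c and c R b with b ≠ c.
So R is not a partial order.

No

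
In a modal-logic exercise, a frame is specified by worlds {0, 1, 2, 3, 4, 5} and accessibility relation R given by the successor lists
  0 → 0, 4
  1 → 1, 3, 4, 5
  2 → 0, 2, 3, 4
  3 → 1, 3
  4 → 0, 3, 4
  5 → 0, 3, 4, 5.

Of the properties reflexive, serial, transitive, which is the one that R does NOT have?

transitive

Reflexive: yes — every world is R-related to itself.
Serial: yes — every world has a successor (e.g. 0 R 0).
Transitive: no — 0 R 4 and 4 R 3, but not 0 R 3.
Only transitive fails.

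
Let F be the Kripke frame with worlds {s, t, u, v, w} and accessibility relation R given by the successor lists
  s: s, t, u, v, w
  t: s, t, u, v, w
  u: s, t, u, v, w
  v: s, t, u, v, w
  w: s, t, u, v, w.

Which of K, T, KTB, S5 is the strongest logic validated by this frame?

Reflexive (axiom T): yes — every world is R-related to itself.
Symmetric (axiom B): yes — every pair in R has its reverse in R.
Euclidean (axiom 5): yes — any two successors of a common world are R-related.
So F validates K, T, KTB, S5. The strongest is S5.

S5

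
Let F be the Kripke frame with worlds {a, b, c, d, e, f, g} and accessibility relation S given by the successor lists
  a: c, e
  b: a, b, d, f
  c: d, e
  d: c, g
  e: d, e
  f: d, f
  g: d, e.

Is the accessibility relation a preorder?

No

Reflexive: no — a is not related to itself.
Transitive: no — a S c and c S d, but not a S d.
So S is not a preorder.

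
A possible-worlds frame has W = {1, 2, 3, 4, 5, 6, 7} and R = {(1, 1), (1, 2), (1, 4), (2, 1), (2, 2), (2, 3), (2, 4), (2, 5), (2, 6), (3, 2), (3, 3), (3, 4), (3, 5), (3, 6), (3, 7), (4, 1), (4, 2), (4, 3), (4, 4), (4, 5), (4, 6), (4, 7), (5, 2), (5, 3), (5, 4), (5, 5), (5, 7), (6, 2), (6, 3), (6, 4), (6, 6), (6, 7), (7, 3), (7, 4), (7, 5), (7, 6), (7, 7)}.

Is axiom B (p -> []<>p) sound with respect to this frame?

Yes

Axiom B corresponds to the accessibility relation being symmetric.
Symmetric: yes — every pair in R has its reverse in R.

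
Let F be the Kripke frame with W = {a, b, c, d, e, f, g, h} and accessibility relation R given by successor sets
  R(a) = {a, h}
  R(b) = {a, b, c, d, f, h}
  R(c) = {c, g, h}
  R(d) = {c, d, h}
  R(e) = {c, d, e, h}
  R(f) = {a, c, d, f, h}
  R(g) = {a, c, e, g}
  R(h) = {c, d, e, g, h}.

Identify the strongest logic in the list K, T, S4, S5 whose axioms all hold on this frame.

Reflexive (axiom T): yes — every world is R-related to itself.
Transitive (axiom 4): no — a R h and h R c, but not a R c.
Euclidean (axiom 5): no — b R a and b R c, but not a R c.
So F validates K, T; S4 would additionally require R to be transitive. The strongest is T.

T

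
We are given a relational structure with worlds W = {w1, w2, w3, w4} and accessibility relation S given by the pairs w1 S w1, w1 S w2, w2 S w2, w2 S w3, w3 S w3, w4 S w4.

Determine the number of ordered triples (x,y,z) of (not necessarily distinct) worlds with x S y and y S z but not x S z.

Enumerating: (w1,w2,w3).

1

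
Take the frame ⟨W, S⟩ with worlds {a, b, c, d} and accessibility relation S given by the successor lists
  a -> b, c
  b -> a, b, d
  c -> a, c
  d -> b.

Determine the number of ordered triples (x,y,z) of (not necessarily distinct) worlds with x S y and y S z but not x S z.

Enumerating: (a,b,a), (a,b,d), (a,c,a), (b,a,c), (c,a,b), (d,b,a), (d,b,d).

7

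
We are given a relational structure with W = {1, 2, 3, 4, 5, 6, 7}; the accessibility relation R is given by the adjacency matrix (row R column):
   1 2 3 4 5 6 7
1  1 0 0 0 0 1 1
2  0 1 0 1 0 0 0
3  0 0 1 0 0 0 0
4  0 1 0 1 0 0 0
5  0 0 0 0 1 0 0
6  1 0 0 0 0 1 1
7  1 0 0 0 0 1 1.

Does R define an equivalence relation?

Reflexive: yes — every world is R-related to itself.
Symmetric: yes — every pair in R has its reverse in R.
Transitive: yes — every two-step R-path is closed by a direct edge.
So R is an equivalence relation.

Yes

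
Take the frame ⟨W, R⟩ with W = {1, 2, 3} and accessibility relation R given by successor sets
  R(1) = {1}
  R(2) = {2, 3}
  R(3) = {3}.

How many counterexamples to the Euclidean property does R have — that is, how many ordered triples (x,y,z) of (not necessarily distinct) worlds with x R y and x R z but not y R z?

1

Enumerating: (2,3,2).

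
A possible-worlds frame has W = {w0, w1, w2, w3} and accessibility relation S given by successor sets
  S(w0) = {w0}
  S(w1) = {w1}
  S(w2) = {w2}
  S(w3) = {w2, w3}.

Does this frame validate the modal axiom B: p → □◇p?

Axiom B corresponds to the accessibility relation being symmetric.
Symmetric: no — w3 S w2 but not w2 S w3.

No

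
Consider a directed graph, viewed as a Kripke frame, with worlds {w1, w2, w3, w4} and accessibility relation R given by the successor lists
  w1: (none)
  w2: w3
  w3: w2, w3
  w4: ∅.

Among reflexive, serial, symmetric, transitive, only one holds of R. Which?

Reflexive: no — w1 is not related to itself.
Serial: no — w1 has no R-successor.
Symmetric: yes — every pair in R has its reverse in R.
Transitive: no — w2 R w3 and w3 R w2, but not w2 R w2.
Only symmetric holds.

symmetric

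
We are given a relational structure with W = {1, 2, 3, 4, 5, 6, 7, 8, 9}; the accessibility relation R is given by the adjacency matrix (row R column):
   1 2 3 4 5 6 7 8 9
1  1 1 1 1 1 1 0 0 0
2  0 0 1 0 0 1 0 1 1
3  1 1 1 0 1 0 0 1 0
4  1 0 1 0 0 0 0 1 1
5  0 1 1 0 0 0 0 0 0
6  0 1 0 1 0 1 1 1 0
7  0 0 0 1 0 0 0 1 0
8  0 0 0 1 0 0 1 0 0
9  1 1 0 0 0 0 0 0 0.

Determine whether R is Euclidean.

Euclidean: no — 1 R 2 and 1 R 4, but not 2 R 4.

No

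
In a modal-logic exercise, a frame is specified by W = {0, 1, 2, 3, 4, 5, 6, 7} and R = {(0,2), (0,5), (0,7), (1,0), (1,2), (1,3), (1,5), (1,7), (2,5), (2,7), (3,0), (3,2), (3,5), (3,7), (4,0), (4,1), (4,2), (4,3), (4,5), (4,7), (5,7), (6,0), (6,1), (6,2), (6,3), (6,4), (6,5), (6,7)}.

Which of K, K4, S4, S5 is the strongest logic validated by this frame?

K4

Transitive (axiom 4): yes — every two-step R-path is closed by a direct edge.
Reflexive (axiom T): no — 0 is not related to itself.
Euclidean (axiom 5): no — 0 R 5 and 0 R 2, but not 5 R 2.
So F validates K, K4; S4 would additionally require R to be reflexive. The strongest is K4.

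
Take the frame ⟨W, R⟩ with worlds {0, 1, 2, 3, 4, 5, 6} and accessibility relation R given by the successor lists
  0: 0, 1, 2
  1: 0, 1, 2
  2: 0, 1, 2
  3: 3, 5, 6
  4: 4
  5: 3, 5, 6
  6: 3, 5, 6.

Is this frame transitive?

Yes

Transitive: yes — every two-step R-path is closed by a direct edge.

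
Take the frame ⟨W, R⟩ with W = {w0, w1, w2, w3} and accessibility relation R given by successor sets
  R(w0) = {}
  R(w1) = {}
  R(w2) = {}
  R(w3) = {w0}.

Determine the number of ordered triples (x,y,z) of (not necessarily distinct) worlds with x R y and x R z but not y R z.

1

Enumerating: (w3,w0,w0).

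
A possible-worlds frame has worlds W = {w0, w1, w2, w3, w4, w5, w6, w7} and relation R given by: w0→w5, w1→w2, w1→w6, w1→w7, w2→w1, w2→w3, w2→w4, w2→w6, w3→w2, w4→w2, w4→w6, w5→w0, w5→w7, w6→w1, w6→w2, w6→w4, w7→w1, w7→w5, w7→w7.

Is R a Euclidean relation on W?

No

Euclidean: no — w1 R w2 and w1 R w7, but not w2 R w7.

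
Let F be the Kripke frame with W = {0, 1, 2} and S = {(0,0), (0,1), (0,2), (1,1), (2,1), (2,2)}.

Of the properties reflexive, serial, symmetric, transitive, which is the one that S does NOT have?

symmetric

Reflexive: yes — every world is S-related to itself.
Serial: yes — every world has a successor (e.g. 0 S 0).
Symmetric: no — 0 S 1 but not 1 S 0.
Transitive: yes — every two-step S-path is closed by a direct edge.
Only symmetric fails.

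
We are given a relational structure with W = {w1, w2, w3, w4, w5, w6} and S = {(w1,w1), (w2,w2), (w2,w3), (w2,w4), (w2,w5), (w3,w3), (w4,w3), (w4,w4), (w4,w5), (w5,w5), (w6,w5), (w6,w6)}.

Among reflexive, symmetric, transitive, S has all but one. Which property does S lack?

symmetric

Reflexive: yes — every world is S-related to itself.
Symmetric: no — w2 S w3 but not w3 S w2.
Transitive: yes — every two-step S-path is closed by a direct edge.
Only symmetric fails.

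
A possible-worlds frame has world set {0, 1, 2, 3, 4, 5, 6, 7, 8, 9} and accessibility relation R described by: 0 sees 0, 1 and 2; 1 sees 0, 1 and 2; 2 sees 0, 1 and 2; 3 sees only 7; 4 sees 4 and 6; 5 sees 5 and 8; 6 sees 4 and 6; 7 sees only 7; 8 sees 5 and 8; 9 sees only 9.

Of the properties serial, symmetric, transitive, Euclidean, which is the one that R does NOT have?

symmetric

Serial: yes — every world has a successor (e.g. 0 R 0).
Symmetric: no — 3 R 7 but not 7 R 3.
Transitive: yes — every two-step R-path is closed by a direct edge.
Euclidean: yes — any two successors of a common world are R-related.
Only symmetric fails.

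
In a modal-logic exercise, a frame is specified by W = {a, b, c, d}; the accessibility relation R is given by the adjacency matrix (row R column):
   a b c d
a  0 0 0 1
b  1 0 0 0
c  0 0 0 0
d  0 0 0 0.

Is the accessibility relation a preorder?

No

Reflexive: no — a is not related to itself.
Transitive: no — b R a and a R d, but not b R d.
So R is not a preorder.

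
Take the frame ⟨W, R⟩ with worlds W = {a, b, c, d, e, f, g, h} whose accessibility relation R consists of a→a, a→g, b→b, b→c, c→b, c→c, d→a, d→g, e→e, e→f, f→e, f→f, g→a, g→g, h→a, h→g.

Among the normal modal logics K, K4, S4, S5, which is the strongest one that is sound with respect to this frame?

Transitive (axiom 4): yes — every two-step R-path is closed by a direct edge.
Reflexive (axiom T): no — d is not related to itself.
Euclidean (axiom 5): yes — any two successors of a common world are R-related.
So F validates K, K4; S4 would additionally require R to be reflexive. The strongest is K4.

K4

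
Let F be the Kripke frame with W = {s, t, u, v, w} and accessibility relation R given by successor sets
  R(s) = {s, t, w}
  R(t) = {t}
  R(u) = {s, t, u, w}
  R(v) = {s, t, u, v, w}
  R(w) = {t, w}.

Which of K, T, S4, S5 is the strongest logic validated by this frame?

Reflexive (axiom T): yes — every world is R-related to itself.
Transitive (axiom 4): yes — every two-step R-path is closed by a direct edge.
Euclidean (axiom 5): no — s R t and s R w, but not t R w.
So F validates K, T, S4; S5 would additionally require R to be Euclidean. The strongest is S4.

S4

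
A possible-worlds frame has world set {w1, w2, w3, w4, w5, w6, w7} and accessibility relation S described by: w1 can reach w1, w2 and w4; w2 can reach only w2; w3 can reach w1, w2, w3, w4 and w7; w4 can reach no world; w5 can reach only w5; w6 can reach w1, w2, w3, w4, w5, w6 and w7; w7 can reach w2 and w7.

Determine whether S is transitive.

Transitive: yes — every two-step S-path is closed by a direct edge.

Yes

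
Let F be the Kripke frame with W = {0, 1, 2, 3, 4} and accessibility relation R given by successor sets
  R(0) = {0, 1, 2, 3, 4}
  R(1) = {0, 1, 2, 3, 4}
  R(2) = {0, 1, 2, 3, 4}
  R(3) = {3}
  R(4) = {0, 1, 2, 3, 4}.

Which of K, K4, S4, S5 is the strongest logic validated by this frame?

Transitive (axiom 4): yes — every two-step R-path is closed by a direct edge.
Reflexive (axiom T): yes — every world is R-related to itself.
Euclidean (axiom 5): no — 0 R 3 and 0 R 1, but not 3 R 1.
So F validates K, K4, S4; S5 would additionally require R to be Euclidean. The strongest is S4.

S4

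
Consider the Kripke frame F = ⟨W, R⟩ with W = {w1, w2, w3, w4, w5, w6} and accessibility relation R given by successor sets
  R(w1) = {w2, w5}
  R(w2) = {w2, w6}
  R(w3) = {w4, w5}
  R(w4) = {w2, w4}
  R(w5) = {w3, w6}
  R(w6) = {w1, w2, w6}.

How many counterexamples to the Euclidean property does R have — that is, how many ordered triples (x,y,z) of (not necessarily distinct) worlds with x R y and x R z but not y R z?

Enumerating: (w1,w2,w5), (w1,w5,w2), (w1,w5,w5), (w3,w4,w5), (w3,w5,w4), (w3,w5,w5), (w4,w2,w4), (w5,w3,w3), (w5,w3,w6), (w5,w6,w3), (w6,w1,w1), (w6,w1,w6), (w6,w2,w1).

13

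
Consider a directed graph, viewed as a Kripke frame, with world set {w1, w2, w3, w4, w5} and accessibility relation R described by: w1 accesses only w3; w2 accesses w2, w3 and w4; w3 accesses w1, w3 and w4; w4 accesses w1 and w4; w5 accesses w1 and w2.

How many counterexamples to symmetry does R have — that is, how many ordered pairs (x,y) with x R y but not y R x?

Enumerating: (w2,w3), (w2,w4), (w3,w4), (w4,w1), (w5,w1), (w5,w2).

6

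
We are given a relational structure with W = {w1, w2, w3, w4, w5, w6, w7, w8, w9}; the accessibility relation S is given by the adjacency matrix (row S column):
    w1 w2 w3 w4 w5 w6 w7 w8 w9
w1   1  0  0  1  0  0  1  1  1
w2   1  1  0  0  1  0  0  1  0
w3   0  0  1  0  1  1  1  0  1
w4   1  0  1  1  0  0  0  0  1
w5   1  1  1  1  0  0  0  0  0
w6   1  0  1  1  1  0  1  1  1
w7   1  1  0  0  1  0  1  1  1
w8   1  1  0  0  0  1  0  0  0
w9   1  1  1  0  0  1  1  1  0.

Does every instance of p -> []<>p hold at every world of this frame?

No

Axiom B corresponds to the accessibility relation being symmetric.
Symmetric: no — w2 S w1 but not w1 S w2.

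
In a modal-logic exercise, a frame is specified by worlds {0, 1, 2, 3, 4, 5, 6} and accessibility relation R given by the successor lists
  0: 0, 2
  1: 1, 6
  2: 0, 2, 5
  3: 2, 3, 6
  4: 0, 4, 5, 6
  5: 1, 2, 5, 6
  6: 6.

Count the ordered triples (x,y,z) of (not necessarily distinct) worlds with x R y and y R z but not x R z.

9

Enumerating: (0,2,5), (2,5,1), (2,5,6), (3,2,0), (3,2,5), (4,0,2), (4,5,1), (4,5,2), (5,2,0).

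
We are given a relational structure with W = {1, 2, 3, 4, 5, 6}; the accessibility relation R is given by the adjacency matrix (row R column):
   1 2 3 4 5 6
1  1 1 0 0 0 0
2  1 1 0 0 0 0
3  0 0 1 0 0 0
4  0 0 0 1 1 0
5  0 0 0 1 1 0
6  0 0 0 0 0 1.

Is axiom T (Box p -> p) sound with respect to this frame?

Yes

Axiom T corresponds to the accessibility relation being reflexive.
Reflexive: yes — every world is R-related to itself.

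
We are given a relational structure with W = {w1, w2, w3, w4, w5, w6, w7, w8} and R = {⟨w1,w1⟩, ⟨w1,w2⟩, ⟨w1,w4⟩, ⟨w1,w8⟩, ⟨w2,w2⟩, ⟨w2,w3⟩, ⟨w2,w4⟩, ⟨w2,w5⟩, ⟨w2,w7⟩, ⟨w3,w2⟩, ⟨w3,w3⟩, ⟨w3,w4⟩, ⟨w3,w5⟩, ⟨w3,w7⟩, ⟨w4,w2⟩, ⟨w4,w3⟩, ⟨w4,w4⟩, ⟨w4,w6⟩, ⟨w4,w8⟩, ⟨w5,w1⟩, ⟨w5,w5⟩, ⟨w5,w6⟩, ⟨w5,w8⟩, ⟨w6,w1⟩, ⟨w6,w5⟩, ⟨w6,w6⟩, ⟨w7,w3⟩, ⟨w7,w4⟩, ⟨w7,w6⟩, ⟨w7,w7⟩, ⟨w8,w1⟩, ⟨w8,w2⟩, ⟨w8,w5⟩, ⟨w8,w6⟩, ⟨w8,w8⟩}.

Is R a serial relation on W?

Serial: yes — every world has a successor (e.g. w1 R w1).

Yes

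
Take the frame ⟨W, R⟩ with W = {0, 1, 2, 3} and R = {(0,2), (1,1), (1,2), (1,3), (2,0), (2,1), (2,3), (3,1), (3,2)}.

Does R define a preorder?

Reflexive: no — 0 is not related to itself.
Transitive: no — 0 R 2 and 2 R 1, but not 0 R 1.
So R is not a preorder.

No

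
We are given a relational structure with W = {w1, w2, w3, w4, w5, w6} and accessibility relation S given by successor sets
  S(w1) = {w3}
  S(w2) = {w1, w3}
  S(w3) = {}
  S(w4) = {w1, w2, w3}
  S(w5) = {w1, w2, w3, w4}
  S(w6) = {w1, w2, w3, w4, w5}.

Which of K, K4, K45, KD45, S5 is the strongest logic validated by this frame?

K4

Transitive (axiom 4): yes — every two-step S-path is closed by a direct edge.
Euclidean (axiom 5): no — w2 S w3 and w2 S w1, but not w3 S w1.
Serial (axiom D): no — w3 has no S-successor.
Reflexive (axiom T): no — w1 is not related to itself.
So F validates K, K4; K45 would additionally require S to be Euclidean. The strongest is K4.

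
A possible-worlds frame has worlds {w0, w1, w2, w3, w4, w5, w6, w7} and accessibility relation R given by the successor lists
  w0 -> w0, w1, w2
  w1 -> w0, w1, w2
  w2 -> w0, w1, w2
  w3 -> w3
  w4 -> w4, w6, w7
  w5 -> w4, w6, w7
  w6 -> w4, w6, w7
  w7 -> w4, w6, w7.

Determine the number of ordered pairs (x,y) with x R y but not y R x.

3

Enumerating: (w5,w4), (w5,w6), (w5,w7).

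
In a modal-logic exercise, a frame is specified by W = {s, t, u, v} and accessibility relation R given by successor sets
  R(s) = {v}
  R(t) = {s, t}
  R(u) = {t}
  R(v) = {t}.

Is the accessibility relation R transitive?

Transitive: no — s R v and v R t, but not s R t.

No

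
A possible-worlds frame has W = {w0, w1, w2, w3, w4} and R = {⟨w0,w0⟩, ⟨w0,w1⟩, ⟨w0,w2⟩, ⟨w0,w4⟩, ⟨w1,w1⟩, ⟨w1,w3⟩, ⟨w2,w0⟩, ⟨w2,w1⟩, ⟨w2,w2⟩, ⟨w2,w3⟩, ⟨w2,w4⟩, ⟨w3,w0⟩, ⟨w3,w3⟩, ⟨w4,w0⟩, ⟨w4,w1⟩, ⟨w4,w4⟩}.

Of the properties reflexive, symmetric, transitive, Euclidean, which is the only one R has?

Reflexive: yes — every world is R-related to itself.
Symmetric: no — w0 R w1 but not w1 R w0.
Transitive: no — w0 R w1 and w1 R w3, but not w0 R w3.
Euclidean: no — w0 R w1 and w0 R w2, but not w1 R w2.
Only reflexive holds.

reflexive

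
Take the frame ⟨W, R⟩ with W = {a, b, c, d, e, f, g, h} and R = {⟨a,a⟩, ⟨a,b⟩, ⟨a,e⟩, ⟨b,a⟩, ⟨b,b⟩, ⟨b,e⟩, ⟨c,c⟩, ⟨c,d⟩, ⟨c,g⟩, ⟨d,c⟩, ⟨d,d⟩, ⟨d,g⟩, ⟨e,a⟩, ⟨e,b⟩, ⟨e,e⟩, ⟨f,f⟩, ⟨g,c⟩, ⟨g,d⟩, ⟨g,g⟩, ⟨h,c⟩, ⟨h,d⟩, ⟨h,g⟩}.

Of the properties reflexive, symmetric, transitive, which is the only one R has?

Reflexive: no — h is not related to itself.
Symmetric: no — h R c but not c R h.
Transitive: yes — every two-step R-path is closed by a direct edge.
Only transitive holds.

transitive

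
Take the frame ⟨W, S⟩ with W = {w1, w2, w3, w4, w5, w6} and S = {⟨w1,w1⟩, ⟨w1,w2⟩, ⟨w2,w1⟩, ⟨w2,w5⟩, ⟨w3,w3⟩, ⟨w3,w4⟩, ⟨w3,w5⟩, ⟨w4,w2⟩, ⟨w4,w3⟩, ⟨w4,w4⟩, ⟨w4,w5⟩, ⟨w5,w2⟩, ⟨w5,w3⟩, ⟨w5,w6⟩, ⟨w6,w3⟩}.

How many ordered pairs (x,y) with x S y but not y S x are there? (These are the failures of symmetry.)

Enumerating: (w4,w2), (w4,w5), (w5,w6), (w6,w3).

4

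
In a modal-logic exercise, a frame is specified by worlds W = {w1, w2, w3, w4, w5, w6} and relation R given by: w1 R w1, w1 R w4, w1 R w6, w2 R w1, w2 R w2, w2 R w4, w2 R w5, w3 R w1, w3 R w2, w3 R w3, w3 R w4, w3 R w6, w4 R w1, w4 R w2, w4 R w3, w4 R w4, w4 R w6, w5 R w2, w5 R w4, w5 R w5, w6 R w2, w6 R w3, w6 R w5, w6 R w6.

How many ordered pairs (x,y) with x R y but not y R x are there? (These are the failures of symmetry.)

Enumerating: (w1,w6), (w2,w1), (w3,w1), (w3,w2), (w4,w6), (w5,w4), (w6,w2), (w6,w5).

8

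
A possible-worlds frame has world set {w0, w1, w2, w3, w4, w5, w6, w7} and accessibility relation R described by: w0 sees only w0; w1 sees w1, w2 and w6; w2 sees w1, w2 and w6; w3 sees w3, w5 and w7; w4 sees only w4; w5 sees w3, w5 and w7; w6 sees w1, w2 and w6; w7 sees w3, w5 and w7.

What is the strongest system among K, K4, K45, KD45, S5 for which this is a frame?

S5

Transitive (axiom 4): yes — every two-step R-path is closed by a direct edge.
Euclidean (axiom 5): yes — any two successors of a common world are R-related.
Serial (axiom D): yes — every world has a successor (e.g. w0 R w0).
Reflexive (axiom T): yes — every world is R-related to itself.
So F validates K, K4, K45, KD45, S5. The strongest is S5.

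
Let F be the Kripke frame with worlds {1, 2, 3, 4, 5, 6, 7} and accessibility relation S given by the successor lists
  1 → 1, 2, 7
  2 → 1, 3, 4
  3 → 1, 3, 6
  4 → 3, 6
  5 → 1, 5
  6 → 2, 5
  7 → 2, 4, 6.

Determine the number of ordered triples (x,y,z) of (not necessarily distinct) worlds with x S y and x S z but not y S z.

26

Enumerating: (1,2,2), (1,2,7), (1,7,1), (1,7,7), (2,1,3), (2,1,4), (2,3,4), (2,4,1), (2,4,4), (3,1,3), (3,1,6), (3,6,1), … and 14 more.
Total: 26.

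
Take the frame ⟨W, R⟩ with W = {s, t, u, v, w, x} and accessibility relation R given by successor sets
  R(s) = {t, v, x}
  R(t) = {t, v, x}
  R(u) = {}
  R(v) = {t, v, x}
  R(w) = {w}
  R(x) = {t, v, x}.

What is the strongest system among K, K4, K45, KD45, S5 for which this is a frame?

Transitive (axiom 4): yes — every two-step R-path is closed by a direct edge.
Euclidean (axiom 5): yes — any two successors of a common world are R-related.
Serial (axiom D): no — u has no R-successor.
Reflexive (axiom T): no — s is not related to itself.
So F validates K, K4, K45; KD45 would additionally require R to be serial. The strongest is K45.

K45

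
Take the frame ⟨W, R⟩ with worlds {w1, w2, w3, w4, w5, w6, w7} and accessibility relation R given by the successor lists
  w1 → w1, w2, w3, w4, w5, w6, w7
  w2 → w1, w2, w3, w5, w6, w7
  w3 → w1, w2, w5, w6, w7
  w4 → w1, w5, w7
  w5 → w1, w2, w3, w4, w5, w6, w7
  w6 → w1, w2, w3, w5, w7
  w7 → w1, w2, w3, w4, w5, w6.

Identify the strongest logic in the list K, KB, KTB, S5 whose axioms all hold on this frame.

KB

Symmetric (axiom B): yes — every pair in R has its reverse in R.
Reflexive (axiom T): no — w3 is not related to itself.
Euclidean (axiom 5): no — w1 R w2 and w1 R w4, but not w2 R w4.
So F validates K, KB; KTB would additionally require R to be reflexive. The strongest is KB.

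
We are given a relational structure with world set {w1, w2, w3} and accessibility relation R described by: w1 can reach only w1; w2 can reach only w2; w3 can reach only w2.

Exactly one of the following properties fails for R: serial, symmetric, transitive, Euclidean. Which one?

Serial: yes — every world has a successor (e.g. w1 R w1).
Symmetric: no — w3 R w2 but not w2 R w3.
Transitive: yes — every two-step R-path is closed by a direct edge.
Euclidean: yes — any two successors of a common world are R-related.
Only symmetric fails.

symmetric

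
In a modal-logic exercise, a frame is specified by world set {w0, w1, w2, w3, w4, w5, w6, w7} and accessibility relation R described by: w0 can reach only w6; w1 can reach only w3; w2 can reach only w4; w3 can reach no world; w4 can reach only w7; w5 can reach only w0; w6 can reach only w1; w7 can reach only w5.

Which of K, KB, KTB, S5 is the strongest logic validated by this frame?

Symmetric (axiom B): no — w0 R w6 but not w6 R w0.
Reflexive (axiom T): no — w0 is not related to itself.
Euclidean (axiom 5): no — w0 R w6 and w0 R w6, but not w6 R w6.
So F validates K; KB would additionally require R to be symmetric. The strongest is K.

K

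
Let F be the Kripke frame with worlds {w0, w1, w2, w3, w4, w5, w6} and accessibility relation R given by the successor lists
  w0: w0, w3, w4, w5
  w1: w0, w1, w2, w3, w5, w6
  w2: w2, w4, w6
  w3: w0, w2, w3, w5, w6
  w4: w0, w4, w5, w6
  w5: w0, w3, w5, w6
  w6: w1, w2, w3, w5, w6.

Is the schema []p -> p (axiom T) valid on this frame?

By correspondence theory, T is valid on a frame iff R is reflexive.
Reflexive: yes — every world is R-related to itself.

Yes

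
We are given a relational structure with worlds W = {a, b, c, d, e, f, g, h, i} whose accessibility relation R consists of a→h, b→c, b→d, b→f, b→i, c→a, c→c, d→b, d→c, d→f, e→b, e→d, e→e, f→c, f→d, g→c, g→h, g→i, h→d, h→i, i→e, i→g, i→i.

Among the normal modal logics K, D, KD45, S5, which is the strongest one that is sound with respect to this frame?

Serial (axiom D): yes — every world has a successor (e.g. a R h).
Euclidean (axiom 5): no — b R c and b R d, but not c R d.
Transitive (axiom 4): no — a R h and h R d, but not a R d.
Reflexive (axiom T): no — a is not related to itself.
So F validates K, D; KD45 would additionally require R to be Euclidean and transitive. The strongest is D.

D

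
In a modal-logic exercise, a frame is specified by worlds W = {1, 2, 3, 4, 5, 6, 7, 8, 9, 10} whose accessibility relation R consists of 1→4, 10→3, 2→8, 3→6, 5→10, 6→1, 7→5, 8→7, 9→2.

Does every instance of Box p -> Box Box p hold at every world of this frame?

The schema 4 characterises exactly the transitive frames.
Transitive: no — 10 R 3 and 3 R 6, but not 10 R 6.

No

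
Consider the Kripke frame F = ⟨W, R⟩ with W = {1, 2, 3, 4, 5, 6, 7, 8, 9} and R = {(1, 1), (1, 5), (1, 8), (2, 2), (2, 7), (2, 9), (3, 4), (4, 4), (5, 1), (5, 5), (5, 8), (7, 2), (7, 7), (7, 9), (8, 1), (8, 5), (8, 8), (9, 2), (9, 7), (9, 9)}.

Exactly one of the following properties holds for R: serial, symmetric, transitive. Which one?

Serial: no — 6 has no R-successor.
Symmetric: no — 3 R 4 but not 4 R 3.
Transitive: yes — every two-step R-path is closed by a direct edge.
Only transitive holds.

transitive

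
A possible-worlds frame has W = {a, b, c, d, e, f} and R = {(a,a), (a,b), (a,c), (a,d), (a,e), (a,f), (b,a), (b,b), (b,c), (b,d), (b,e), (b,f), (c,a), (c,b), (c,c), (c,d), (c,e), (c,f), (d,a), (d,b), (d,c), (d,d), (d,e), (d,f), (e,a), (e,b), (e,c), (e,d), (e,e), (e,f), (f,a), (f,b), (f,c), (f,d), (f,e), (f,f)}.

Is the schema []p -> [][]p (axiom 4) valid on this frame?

Yes

The schema 4 characterises exactly the transitive frames.
Transitive: yes — every two-step R-path is closed by a direct edge.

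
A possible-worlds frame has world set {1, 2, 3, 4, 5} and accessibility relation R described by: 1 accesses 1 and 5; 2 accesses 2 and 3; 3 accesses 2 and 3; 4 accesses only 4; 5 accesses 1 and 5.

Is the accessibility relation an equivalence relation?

Reflexive: yes — every world is R-related to itself.
Symmetric: yes — every pair in R has its reverse in R.
Transitive: yes — every two-step R-path is closed by a direct edge.
So R is an equivalence relation.

Yes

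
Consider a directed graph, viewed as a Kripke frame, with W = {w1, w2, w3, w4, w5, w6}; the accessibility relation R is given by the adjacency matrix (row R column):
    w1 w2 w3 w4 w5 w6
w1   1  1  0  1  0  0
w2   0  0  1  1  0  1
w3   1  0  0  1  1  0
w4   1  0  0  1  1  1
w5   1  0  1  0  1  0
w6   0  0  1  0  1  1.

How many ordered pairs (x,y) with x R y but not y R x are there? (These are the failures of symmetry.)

11

Enumerating: (w1,w2), (w2,w3), (w2,w4), (w2,w6), (w3,w1), (w3,w4), (w4,w5), (w4,w6), (w5,w1), (w6,w3), (w6,w5).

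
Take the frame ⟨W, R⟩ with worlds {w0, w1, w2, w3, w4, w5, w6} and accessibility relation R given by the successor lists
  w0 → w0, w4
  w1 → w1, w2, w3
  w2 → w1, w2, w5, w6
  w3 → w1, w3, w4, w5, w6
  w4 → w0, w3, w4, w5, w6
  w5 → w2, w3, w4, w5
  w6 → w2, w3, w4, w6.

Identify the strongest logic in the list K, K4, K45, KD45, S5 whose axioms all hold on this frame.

Transitive (axiom 4): no — w0 R w4 and w4 R w3, but not w0 R w3.
Euclidean (axiom 5): no — w1 R w2 and w1 R w3, but not w2 R w3.
Serial (axiom D): yes — every world has a successor (e.g. w0 R w0).
Reflexive (axiom T): yes — every world is R-related to itself.
So F validates K; K4 would additionally require R to be transitive. The strongest is K.

K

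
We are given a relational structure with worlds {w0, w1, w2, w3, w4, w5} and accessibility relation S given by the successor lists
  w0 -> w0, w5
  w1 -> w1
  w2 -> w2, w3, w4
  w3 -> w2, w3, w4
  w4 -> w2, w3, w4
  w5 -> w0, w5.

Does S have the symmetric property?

Symmetric: yes — every pair in S has its reverse in S.

Yes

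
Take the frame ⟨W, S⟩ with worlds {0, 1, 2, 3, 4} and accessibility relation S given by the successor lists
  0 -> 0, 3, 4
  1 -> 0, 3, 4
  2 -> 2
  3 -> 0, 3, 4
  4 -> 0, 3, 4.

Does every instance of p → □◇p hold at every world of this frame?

The schema B characterises exactly the symmetric frames.
Symmetric: no — 1 S 0 but not 0 S 1.

No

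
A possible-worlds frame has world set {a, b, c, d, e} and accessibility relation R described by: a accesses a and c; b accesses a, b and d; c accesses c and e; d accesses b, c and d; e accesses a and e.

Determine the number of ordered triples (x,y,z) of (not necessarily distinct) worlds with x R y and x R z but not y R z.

Enumerating: (a,c,a), (b,a,b), (b,a,d), (b,d,a), (c,e,c), (d,b,c), (d,c,b), (d,c,d), (e,a,e).

9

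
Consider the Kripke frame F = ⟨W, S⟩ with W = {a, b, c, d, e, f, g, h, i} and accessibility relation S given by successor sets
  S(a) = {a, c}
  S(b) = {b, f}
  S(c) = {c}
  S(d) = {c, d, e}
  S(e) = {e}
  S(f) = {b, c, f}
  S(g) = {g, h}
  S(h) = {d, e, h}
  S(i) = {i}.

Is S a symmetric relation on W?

Symmetric: no — a S c but not c S a.

No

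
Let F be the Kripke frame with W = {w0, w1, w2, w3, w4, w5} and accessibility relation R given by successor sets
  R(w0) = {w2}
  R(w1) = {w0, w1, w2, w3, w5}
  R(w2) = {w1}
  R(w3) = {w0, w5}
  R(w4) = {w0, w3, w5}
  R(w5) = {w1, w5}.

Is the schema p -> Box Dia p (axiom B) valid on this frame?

No

Axiom B corresponds to the accessibility relation being symmetric.
Symmetric: no — w0 R w2 but not w2 R w0.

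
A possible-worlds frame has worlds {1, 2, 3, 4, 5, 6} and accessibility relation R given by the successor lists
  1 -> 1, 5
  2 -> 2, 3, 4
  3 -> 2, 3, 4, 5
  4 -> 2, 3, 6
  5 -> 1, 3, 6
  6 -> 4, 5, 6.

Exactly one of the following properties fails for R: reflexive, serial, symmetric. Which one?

reflexive

Reflexive: no — 4 is not related to itself.
Serial: yes — every world has a successor (e.g. 1 R 1).
Symmetric: yes — every pair in R has its reverse in R.
Only reflexive fails.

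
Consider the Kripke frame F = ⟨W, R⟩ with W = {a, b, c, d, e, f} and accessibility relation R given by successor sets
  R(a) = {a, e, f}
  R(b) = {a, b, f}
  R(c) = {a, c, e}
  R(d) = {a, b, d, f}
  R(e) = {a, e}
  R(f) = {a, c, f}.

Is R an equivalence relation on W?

No

Reflexive: yes — every world is R-related to itself.
Symmetric: no — b R a but not a R b.
Transitive: no — a R f and f R c, but not a R c.
So R is not an equivalence relation.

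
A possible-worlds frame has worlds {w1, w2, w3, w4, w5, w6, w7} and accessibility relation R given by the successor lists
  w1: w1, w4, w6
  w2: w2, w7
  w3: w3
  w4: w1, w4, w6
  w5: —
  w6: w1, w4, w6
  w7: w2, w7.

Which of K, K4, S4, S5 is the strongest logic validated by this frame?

Transitive (axiom 4): yes — every two-step R-path is closed by a direct edge.
Reflexive (axiom T): no — w5 is not related to itself.
Euclidean (axiom 5): yes — any two successors of a common world are R-related.
So F validates K, K4; S4 would additionally require R to be reflexive. The strongest is K4.

K4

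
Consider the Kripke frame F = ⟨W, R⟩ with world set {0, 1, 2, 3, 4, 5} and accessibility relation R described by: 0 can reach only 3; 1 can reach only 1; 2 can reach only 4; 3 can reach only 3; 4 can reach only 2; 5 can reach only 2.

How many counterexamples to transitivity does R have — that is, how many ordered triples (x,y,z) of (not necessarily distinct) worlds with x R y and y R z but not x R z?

Enumerating: (2,4,2), (4,2,4), (5,2,4).

3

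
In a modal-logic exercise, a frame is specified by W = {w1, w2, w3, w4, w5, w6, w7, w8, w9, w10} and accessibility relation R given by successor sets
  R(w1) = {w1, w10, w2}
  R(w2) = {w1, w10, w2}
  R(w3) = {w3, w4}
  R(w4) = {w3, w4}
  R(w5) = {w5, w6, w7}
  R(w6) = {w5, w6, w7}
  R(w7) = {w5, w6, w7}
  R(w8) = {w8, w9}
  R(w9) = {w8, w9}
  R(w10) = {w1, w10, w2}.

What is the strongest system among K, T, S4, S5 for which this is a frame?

Reflexive (axiom T): yes — every world is R-related to itself.
Transitive (axiom 4): yes — every two-step R-path is closed by a direct edge.
Euclidean (axiom 5): yes — any two successors of a common world are R-related.
So F validates K, T, S4, S5. The strongest is S5.

S5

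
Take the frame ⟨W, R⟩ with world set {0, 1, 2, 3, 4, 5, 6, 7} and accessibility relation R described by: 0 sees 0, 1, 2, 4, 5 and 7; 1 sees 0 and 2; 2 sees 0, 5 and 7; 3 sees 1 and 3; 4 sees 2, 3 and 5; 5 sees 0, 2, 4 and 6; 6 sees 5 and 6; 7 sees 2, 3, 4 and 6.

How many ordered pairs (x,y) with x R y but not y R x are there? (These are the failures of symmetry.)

9

Enumerating: (0,4), (0,7), (1,2), (3,1), (4,2), (4,3), (7,3), (7,4), (7,6).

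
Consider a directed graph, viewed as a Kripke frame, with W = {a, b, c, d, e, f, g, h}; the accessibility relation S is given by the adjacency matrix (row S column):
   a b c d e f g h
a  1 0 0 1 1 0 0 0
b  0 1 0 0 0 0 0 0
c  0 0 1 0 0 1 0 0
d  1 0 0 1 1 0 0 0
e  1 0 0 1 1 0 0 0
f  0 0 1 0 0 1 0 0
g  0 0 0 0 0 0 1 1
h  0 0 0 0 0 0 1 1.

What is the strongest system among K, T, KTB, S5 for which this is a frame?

S5

Reflexive (axiom T): yes — every world is S-related to itself.
Symmetric (axiom B): yes — every pair in S has its reverse in S.
Euclidean (axiom 5): yes — any two successors of a common world are S-related.
So F validates K, T, KTB, S5. The strongest is S5.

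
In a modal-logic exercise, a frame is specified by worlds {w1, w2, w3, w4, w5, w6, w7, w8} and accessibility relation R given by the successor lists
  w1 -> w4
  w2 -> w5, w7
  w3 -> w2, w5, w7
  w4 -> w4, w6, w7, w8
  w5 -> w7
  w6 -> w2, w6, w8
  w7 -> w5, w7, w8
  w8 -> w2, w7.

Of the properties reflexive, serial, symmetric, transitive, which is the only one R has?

Reflexive: no — w1 is not related to itself.
Serial: yes — every world has a successor (e.g. w1 R w4).
Symmetric: no — w1 R w4 but not w4 R w1.
Transitive: no — w1 R w4 and w4 R w6, but not w1 R w6.
Only serial holds.

serial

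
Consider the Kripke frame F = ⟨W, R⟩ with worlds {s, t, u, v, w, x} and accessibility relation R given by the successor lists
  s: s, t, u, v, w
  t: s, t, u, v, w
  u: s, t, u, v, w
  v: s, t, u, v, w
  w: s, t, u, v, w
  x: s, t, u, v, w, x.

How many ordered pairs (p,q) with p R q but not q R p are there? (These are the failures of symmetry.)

Enumerating: (x,s), (x,t), (x,u), (x,v), (x,w).

5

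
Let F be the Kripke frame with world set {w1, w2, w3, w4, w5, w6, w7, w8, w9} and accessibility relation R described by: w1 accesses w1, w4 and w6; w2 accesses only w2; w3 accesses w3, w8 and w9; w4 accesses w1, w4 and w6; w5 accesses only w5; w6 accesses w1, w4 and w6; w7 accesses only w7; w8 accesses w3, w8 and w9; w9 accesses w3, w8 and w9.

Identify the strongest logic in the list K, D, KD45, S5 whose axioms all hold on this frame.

Serial (axiom D): yes — every world has a successor (e.g. w1 R w1).
Euclidean (axiom 5): yes — any two successors of a common world are R-related.
Transitive (axiom 4): yes — every two-step R-path is closed by a direct edge.
Reflexive (axiom T): yes — every world is R-related to itself.
So F validates K, D, KD45, S5. The strongest is S5.

S5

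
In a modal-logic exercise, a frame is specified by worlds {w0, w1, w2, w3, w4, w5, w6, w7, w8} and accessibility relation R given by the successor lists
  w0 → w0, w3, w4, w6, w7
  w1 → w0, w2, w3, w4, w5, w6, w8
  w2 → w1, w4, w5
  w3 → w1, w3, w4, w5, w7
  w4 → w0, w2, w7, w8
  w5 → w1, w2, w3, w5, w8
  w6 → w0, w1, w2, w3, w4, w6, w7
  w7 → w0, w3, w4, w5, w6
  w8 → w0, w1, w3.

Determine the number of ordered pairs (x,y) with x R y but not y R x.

12

Enumerating: (w0,w3), (w1,w0), (w1,w4), (w3,w4), (w4,w8), (w5,w8), (w6,w2), (w6,w3), (w6,w4), (w7,w5), (w8,w0), (w8,w3).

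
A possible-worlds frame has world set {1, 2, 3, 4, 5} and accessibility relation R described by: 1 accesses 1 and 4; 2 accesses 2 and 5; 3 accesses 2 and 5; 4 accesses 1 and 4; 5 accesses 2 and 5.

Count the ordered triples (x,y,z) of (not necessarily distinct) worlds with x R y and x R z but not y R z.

0

R is Euclidean; there are no such tuples.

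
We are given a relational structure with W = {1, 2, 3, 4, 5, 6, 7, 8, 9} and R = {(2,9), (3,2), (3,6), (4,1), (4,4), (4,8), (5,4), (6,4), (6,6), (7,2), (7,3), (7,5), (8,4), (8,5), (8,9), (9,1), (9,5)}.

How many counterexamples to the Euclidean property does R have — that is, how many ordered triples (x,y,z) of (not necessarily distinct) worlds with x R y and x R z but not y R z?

28

Enumerating: (2,9,9), (3,2,2), (3,2,6), (3,6,2), (4,1,1), (4,1,4), (4,1,8), (4,8,1), (4,8,8), (6,4,6), (7,2,2), (7,2,3), … and 16 more.
Total: 28.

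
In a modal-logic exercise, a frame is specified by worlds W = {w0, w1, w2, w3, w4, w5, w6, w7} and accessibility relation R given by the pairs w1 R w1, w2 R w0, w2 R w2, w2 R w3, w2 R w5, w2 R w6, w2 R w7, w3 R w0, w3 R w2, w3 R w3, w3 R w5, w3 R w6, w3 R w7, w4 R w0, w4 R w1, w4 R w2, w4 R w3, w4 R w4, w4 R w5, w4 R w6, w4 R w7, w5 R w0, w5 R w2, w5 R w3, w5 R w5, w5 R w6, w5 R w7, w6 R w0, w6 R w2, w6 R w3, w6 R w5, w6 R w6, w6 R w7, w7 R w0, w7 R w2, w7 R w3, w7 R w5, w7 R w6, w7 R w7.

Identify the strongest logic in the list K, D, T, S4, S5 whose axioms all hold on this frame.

Serial (axiom D): no — w0 has no R-successor.
Reflexive (axiom T): no — w0 is not related to itself.
Transitive (axiom 4): yes — every two-step R-path is closed by a direct edge.
Euclidean (axiom 5): no — w2 R w0 and w2 R w3, but not w0 R w3.
So F validates K; D would additionally require R to be serial. The strongest is K.

K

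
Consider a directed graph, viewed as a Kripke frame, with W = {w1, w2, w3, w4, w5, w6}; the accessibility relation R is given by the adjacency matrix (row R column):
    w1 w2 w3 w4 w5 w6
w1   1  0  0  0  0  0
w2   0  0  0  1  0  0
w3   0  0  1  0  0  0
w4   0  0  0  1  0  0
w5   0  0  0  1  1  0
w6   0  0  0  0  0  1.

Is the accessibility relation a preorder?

Reflexive: no — w2 is not related to itself.
Transitive: yes — every two-step R-path is closed by a direct edge.
So R is not a preorder.

No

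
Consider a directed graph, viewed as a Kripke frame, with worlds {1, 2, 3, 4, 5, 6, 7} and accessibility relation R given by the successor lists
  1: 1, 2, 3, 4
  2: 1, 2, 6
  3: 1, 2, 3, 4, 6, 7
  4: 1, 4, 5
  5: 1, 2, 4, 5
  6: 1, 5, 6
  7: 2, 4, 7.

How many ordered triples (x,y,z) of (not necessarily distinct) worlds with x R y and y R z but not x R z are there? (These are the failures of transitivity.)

Enumerating: (1,2,6), (1,3,6), (1,3,7), (1,4,5), (2,1,3), (2,1,4), (2,6,5), (3,4,5), (3,6,5), (4,1,2), (4,1,3), (4,5,2), … and 11 more.
Total: 23.

23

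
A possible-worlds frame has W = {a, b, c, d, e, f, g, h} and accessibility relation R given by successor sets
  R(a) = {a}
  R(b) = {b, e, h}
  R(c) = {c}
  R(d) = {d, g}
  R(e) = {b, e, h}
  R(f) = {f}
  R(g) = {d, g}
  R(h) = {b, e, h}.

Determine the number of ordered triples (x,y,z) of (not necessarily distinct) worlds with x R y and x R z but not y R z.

0

R is Euclidean; there are no such tuples.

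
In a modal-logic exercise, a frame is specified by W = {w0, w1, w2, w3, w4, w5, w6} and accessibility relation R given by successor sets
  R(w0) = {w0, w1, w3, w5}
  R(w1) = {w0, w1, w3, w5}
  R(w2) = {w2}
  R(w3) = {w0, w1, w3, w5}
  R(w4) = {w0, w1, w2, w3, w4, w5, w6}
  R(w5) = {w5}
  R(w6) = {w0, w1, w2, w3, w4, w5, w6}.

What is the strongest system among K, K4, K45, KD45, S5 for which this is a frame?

Transitive (axiom 4): yes — every two-step R-path is closed by a direct edge.
Euclidean (axiom 5): no — w0 R w5 and w0 R w1, but not w5 R w1.
Serial (axiom D): yes — every world has a successor (e.g. w0 R w0).
Reflexive (axiom T): yes — every world is R-related to itself.
So F validates K, K4; K45 would additionally require R to be Euclidean. The strongest is K4.

K4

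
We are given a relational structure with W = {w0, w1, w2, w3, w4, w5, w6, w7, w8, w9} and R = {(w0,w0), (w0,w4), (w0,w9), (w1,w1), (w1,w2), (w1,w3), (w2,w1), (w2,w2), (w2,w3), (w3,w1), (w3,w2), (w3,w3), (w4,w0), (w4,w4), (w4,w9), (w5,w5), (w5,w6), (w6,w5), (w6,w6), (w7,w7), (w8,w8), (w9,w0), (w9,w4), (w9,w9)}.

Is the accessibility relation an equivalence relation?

Reflexive: yes — every world is R-related to itself.
Symmetric: yes — every pair in R has its reverse in R.
Transitive: yes — every two-step R-path is closed by a direct edge.
So R is an equivalence relation.

Yes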